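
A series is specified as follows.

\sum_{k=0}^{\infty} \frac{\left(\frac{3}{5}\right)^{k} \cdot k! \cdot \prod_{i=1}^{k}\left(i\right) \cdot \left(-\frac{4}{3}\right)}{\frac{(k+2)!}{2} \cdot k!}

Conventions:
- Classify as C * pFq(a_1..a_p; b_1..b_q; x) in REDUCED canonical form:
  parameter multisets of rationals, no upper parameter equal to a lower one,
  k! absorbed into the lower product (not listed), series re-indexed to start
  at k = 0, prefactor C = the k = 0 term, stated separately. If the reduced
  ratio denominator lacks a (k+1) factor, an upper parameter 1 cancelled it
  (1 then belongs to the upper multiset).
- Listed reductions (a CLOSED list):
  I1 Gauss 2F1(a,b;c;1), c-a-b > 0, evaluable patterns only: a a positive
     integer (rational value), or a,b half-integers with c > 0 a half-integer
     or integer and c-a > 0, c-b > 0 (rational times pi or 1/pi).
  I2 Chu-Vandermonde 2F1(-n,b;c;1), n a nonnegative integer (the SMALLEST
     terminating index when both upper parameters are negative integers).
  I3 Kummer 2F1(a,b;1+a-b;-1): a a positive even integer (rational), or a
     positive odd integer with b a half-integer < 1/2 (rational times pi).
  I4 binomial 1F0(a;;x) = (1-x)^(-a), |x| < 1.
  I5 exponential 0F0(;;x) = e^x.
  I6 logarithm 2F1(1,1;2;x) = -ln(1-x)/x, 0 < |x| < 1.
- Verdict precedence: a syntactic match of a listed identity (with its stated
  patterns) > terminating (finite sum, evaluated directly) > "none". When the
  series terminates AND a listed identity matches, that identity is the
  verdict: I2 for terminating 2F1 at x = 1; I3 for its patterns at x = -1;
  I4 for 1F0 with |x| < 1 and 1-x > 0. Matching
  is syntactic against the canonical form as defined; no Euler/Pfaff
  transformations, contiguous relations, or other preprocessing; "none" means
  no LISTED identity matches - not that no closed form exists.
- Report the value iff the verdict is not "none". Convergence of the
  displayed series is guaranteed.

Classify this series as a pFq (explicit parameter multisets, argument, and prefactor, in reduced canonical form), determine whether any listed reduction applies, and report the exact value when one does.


Canonical form: C = -\frac{4}{3} times 2F1 with upper {1, 1}, lower {3}, x = \frac{3}{5}. Verdict: none. Every listed pattern misses the 2F1 form at \frac{3}{5}, upper {1, 1}.

Key observation: from the first term -\frac{4}{3}: the running product (prefactor -4/3) telescopes to a rising factorial.
Consecutive-term ratio: r(k) = \frac{3}{5} * (k+1) (k+1) / [(k+3) (k+1)] - rational; roots negated = parameters, x = \frac{3}{5}, C = -\frac{4}{3}.


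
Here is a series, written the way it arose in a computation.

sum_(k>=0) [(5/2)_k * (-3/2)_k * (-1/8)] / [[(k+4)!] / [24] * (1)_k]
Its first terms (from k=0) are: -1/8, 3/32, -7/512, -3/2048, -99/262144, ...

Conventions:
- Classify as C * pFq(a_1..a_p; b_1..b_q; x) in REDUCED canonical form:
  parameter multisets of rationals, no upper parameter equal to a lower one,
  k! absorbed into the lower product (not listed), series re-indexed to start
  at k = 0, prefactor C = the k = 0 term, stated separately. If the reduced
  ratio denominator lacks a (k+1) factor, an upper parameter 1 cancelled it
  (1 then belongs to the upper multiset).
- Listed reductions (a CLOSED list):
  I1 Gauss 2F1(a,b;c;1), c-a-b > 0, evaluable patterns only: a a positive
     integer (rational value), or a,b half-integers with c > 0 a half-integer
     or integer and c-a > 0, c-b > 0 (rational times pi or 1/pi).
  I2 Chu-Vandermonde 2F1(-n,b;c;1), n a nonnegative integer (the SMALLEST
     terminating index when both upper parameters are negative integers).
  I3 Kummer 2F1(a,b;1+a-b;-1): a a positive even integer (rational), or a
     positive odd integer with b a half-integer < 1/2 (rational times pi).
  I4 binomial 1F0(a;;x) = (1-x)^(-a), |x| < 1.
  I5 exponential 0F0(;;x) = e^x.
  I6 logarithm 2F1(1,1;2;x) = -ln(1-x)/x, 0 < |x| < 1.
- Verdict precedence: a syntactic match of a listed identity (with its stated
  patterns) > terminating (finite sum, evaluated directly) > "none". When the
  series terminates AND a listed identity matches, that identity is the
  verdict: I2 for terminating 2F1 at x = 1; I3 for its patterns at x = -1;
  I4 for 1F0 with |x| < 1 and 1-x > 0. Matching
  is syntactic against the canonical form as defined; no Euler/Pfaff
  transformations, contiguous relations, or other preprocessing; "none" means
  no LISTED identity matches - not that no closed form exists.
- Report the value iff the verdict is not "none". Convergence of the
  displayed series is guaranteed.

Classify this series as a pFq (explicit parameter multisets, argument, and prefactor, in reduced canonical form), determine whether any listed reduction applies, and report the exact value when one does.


Canonical form: C = -1/8 times 2F1 with upper {-3/2, 5/2}, lower {5}, x = 1. Verdict: Gauss (I1, half-integer pattern) matches (x = 1; upper {-3/2, 5/2} half-integers, c = 5 in the evaluable pattern). Sum: (-512/3465) / pi.

Structural cue: t_0 being -1/8, (1)_k (C = -1/8) is k! itself.
Step ratio: r(k) = 1 * (k-3/2) (k+5/2) / [(k+5) (k+1)] - rational in k. x = 1; t_0 = -1/8; negate the roots.


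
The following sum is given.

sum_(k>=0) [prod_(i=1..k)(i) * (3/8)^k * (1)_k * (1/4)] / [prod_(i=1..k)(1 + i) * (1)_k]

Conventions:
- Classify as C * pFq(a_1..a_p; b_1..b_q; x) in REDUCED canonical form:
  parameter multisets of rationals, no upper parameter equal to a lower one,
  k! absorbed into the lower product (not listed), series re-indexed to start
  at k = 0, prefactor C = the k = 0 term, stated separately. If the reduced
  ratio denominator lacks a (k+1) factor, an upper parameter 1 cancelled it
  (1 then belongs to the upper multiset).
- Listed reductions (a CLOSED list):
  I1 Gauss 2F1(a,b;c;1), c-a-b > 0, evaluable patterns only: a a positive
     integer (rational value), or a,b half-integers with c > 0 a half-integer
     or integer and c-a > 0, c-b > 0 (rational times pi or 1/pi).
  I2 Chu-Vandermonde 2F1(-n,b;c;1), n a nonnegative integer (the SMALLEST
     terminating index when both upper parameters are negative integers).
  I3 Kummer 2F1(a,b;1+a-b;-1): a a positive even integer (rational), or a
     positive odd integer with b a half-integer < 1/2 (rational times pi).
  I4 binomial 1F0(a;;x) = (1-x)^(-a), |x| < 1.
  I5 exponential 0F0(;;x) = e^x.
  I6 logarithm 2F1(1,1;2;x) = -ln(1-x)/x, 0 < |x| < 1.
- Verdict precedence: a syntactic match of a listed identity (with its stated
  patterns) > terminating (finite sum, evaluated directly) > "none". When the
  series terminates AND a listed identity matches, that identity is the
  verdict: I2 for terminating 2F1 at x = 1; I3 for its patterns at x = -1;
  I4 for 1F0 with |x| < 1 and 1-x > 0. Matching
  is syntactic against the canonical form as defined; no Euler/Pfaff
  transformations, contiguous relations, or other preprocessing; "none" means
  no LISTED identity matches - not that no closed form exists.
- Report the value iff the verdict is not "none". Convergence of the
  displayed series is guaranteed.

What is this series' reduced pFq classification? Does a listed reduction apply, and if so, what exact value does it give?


Prefactor 1/4, argument 3/8: 2F1 with upper {1, 1} over lower {2}. Verdict at x = 3/8: logarithm (I6) matches (the logarithm: parameters (1,1;2), x = 3/8). Exact value: (-2/3) * ln(5/8).

Structural cue: t_0 = 1/4 here, and the lower running product (prefactor 1/4) is a rising factorial.
Adjacent-term ratio: r(k) = (3/8) * (k+1) (k+1) / [(k+2) (k+1)] - rational in k. x = (3/8); t_0 = 1/4; negate the roots.


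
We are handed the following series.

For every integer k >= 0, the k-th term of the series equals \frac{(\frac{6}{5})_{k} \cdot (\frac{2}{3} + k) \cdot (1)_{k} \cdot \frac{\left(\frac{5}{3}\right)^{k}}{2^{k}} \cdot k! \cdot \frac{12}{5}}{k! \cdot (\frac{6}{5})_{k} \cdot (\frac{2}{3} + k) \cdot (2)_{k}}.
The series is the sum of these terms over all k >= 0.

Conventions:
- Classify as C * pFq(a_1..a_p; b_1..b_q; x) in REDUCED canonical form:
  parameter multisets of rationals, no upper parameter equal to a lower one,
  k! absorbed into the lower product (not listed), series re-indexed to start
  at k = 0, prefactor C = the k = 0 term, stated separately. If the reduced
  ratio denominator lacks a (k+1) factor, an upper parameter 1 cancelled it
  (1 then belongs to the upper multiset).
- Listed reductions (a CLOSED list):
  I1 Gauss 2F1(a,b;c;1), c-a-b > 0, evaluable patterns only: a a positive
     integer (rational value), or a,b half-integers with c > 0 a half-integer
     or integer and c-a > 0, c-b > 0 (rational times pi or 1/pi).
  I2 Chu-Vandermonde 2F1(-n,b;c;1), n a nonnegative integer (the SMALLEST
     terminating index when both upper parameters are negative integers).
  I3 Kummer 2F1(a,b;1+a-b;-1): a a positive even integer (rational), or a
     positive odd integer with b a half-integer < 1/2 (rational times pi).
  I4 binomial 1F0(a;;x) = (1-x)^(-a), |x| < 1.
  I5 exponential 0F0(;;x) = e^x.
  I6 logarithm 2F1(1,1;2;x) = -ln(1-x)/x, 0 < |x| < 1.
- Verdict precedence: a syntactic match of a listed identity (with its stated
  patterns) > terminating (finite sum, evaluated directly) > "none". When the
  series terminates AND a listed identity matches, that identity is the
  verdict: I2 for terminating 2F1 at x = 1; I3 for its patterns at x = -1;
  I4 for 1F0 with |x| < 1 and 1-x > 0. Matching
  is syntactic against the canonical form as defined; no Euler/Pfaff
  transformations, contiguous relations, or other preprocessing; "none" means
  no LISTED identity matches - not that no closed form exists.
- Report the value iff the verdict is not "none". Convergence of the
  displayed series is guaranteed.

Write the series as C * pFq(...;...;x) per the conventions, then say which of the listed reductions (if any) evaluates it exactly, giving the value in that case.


This is \frac{12}{5} * 2F1(1, 1; 2; \frac{5}{6}) in reduced canonical form. Verdict (x = \frac{5}{6}): logarithm (I6) applies (the logarithm: parameters (1,1;2), x = \frac{5}{6}). Its exact value is \left(-\frac{72}{25}\right) \cdot \ln\left(\frac{1}{6}\right).

Structural cue: from the first term \frac{12}{5}: the two k-th powers (C = 12/5) combine into one argument.
Adjacent-term ratio: r(k) = \frac{5}{6} * (k+1) (k+1) / [(k+2) (k+1)] - poly over poly, x = \frac{5}{6} from leading terms; C = \frac{12}{5} at k = 0.


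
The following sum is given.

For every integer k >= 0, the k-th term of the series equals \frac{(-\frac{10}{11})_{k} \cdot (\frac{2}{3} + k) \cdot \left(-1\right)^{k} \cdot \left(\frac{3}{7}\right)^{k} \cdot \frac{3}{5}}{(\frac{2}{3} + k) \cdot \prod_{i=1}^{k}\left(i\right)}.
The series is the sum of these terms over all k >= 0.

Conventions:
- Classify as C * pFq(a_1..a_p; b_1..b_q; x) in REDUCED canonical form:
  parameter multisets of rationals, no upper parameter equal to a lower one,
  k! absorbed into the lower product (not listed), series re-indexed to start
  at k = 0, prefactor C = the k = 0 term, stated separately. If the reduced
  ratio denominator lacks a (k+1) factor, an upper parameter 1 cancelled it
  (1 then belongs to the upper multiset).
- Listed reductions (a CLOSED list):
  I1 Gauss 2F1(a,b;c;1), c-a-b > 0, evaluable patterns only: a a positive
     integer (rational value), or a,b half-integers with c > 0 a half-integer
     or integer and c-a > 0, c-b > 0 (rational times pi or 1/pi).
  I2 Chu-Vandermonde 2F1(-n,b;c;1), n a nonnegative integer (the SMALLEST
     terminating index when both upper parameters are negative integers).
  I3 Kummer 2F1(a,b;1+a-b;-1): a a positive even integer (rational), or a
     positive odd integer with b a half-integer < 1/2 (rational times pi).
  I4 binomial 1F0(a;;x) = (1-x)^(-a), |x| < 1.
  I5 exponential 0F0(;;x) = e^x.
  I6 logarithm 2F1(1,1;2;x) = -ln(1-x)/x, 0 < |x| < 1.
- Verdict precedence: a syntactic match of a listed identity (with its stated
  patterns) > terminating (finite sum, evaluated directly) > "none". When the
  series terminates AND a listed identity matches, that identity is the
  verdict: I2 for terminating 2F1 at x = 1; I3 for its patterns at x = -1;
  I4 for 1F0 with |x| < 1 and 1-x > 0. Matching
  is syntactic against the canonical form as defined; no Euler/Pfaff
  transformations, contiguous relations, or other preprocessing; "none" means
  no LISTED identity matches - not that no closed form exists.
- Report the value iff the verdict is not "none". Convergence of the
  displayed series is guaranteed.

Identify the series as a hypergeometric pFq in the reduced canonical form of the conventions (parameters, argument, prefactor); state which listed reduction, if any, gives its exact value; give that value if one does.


First insight: with t_0 = \frac{3}{5}, the (-1)^k factor (C = 3/5, x = -3/7) folds into the argument's sign.
Step ratio: r(k) = -\frac{3}{7} * (k-\frac{10}{11}) / [(k+1)] - poly over poly, x = -\frac{3}{7} from leading terms; C = \frac{3}{5} at k = 0.

The series (x = -\frac{3}{7}) is 1F0: upper {-\frac{10}{11}}, lower {-}, prefactor \frac{3}{5}. Verdict: this is binomial (I4) (the 1F0 binomial series: exponent 10/11, x = -\frac{3}{7}). Hence: \frac{3}{5} \cdot \left(\frac{10}{7}\right)^{\frac{10}{11}}.


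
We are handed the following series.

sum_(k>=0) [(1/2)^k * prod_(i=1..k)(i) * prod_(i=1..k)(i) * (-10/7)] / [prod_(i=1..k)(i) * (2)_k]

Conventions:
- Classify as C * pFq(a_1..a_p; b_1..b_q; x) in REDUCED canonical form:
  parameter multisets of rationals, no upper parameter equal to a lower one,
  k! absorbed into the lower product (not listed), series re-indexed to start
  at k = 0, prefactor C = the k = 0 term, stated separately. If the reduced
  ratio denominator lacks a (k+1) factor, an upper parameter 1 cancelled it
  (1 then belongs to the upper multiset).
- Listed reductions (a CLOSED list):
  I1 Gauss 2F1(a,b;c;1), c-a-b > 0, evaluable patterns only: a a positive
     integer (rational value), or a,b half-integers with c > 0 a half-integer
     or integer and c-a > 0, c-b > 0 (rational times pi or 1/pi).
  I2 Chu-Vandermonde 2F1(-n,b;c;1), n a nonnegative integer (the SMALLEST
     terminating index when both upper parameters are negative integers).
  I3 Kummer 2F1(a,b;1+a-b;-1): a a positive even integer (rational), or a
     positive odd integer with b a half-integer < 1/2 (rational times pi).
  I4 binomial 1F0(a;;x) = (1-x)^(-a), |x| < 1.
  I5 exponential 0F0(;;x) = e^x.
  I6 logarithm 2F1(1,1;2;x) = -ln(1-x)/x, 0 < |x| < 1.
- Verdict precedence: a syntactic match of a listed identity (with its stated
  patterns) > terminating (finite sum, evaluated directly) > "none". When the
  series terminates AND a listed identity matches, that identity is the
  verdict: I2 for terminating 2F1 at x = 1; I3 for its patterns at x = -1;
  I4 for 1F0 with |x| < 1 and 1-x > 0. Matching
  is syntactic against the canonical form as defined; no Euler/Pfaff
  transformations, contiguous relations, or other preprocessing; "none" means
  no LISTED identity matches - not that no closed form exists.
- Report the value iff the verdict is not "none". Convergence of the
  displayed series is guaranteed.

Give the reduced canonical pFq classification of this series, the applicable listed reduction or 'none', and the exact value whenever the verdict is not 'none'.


The series (x = 1/2) is 2F1: upper {1, 1}, lower {2}, prefactor -10/7. Verdict: this is the I6 logarithm reduction (the logarithm: parameters (1,1;2), x = 1/2). Sum: (20/7) * ln(1/2).

The tell: with t_0 = -10/7, the running product (C = -10/7) telescopes to a rising factorial.
Step ratio: r(k) = (1/2) * (k+1) (k+1) / [(k+2) (k+1)] ; factor over Q: parameters, x = (1/2), and C = -10/7.


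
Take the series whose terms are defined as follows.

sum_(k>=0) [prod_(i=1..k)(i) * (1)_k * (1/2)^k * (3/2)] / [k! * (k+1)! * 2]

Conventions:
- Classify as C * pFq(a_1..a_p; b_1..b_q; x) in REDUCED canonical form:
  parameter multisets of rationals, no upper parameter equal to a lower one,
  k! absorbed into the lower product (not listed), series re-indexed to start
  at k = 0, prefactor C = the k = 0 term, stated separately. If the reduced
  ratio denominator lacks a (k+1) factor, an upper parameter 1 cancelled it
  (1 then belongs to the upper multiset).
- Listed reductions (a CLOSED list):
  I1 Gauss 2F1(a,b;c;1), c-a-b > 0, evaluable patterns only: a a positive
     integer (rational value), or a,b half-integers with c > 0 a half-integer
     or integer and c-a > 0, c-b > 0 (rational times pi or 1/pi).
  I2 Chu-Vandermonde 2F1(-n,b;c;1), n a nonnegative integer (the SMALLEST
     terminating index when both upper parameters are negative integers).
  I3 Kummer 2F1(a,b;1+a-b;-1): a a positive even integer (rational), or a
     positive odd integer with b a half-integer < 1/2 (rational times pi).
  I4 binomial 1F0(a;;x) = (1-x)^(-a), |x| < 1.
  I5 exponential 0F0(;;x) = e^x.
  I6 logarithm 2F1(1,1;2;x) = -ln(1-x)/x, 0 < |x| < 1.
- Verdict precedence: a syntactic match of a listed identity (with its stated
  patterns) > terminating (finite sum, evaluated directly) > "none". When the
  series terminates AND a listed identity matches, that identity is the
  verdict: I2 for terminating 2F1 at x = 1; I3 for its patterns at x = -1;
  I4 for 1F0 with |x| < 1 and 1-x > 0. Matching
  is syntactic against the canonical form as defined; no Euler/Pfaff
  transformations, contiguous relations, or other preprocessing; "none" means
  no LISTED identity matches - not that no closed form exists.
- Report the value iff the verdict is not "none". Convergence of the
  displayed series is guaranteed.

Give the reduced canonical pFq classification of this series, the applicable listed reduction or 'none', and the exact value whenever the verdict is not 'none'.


Classification (C = 3/4): 2F1 with upper {1, 1}, lower {2}, argument x = 1/2. Verdict: logarithm (I6) fires (the logarithm: parameters (1,1;2), x = 1/2). Hence: (-3/2) * ln(1/2).

Structural cue: with t_0 = 3/4, the running product (C = 3/4, x = 1/2) telescopes to a rising factorial.
Term ratio: r(k) = (1/2) * (k+1) (k+1) / [(k+2) (k+1)] ; factor over Q: parameters, x = (1/2), and C = 3/4.


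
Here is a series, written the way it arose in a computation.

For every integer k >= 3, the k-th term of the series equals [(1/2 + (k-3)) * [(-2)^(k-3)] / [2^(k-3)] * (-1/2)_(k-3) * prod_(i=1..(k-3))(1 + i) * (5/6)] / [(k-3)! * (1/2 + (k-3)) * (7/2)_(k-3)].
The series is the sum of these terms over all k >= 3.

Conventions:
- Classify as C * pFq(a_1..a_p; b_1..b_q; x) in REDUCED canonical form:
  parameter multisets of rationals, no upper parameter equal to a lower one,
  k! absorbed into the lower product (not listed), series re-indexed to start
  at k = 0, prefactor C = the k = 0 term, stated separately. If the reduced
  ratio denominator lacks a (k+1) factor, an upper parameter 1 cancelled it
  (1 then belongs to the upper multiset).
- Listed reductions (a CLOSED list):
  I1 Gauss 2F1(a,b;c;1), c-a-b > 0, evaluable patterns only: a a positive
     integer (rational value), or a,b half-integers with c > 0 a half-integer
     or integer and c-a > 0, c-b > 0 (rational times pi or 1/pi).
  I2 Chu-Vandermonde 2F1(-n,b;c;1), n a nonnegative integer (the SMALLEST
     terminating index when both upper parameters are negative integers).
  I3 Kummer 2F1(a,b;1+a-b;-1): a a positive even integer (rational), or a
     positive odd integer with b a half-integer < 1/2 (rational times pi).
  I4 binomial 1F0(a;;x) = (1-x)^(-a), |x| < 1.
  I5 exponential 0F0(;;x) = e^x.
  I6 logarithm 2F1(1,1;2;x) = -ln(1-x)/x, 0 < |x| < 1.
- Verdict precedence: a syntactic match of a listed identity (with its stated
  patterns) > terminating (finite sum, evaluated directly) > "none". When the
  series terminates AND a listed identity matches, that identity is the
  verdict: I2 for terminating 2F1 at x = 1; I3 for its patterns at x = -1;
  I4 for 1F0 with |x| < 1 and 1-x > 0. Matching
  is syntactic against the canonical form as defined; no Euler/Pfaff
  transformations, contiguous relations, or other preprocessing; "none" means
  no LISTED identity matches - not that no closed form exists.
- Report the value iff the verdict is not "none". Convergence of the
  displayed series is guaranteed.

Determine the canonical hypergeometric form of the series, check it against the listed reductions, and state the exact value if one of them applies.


Key step: from the first term 5/6: the two k-th powers (C = 5/6) combine into one argument.
Step ratio: r(k) = (-1) * (k-1/2) (k+2) / [(k+7/2) (k+1)] - rational in k, leading ratio (-1); with t_0 = 5/6, classification follows.

Prefactor 5/6, argument -1: 2F1 with upper {-1/2, 2} over lower {7/2}. Verdict: Kummer (I3) fires (x = -1; c = 7/2 equals 1+a-b for upper {-1/2, 2}: listed pattern). Value: 25/24.


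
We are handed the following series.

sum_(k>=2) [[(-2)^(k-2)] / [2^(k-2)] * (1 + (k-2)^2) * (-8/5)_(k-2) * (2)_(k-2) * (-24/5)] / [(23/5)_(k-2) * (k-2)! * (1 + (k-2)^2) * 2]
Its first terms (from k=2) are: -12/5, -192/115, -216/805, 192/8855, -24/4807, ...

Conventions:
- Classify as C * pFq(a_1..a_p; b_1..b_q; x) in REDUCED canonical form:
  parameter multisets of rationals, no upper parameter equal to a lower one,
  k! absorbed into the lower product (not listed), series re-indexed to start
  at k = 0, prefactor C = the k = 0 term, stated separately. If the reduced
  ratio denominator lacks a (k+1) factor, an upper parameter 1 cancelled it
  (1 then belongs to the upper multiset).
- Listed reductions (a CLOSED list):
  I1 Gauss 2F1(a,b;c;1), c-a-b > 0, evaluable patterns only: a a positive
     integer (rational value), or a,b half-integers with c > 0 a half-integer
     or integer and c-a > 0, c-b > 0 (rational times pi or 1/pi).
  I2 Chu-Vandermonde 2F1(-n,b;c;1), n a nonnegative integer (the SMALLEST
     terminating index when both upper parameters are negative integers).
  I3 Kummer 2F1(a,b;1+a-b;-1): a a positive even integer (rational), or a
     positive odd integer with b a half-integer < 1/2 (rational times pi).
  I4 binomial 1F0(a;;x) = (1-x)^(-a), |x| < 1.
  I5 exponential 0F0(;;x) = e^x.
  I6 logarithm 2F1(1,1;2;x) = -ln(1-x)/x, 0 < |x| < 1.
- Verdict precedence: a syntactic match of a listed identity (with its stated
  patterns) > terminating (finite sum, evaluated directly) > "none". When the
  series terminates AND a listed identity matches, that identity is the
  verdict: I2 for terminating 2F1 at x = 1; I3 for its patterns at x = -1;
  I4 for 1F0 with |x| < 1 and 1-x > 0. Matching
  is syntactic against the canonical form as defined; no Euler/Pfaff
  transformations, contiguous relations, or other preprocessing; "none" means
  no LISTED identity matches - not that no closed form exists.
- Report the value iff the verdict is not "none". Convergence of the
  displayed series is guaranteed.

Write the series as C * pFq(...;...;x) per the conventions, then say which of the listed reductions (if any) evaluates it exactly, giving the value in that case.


Key observation: with t_0 = -12/5, k^2 + 1 divides numerator and denominator alike; prefactor -12/5 after cancelling.
Ratio: r(k) = (-1) * (k-8/5) (k+2) / [(k+23/5) (k+1)] - rational in k. x = (-1); t_0 = -12/5; negate the roots.

x = -1 here; the reduced form reads 2F1, upper {-8/5, 2}, lower {23/5}, C = -12/5. Verdict at x = -1: the Kummer evaluation I3 matches (x = -1; c = 23/5 equals 1+a-b for upper {-8/5, 2}: listed pattern). Exact value: -108/25.


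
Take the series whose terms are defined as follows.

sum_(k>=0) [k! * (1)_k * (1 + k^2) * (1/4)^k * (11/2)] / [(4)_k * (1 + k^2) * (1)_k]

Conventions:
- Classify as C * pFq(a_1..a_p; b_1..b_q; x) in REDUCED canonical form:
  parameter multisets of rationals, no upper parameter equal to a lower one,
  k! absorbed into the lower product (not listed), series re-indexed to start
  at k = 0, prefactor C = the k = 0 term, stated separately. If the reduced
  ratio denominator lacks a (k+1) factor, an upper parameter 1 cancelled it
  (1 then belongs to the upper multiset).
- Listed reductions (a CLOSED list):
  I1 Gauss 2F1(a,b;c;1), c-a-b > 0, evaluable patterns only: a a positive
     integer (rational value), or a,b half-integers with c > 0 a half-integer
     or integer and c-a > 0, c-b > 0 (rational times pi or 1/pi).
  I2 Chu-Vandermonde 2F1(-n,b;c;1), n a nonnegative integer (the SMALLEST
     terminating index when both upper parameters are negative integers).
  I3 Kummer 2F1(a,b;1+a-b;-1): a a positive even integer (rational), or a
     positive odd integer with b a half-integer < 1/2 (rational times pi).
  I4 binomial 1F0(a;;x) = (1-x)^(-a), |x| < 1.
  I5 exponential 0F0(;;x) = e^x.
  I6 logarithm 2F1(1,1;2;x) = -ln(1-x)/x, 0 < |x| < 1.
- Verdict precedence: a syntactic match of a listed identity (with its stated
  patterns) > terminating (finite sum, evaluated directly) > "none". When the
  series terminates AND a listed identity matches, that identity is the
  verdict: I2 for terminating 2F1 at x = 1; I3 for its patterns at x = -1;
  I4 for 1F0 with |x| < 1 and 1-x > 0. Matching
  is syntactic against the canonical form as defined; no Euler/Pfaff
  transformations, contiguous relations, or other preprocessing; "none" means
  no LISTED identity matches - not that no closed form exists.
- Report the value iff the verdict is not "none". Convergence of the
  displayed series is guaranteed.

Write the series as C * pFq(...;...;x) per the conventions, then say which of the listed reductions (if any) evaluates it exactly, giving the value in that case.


x = 1/4 here; the reduced form reads 2F1, upper {1, 1}, lower {4}, C = 11/2. Verdict: none (x = 1/4): each listed identity misses the multisets {1, 1} ; {4}.

The tell: with t_0 = 11/2, (1)_k (prefactor 11/2) is k! itself.
Consecutive-term ratio: r(k) = (1/4) * (k+1) (k+1) / [(k+4) (k+1)] - rational; roots negated = parameters, x = (1/4), C = 11/2.


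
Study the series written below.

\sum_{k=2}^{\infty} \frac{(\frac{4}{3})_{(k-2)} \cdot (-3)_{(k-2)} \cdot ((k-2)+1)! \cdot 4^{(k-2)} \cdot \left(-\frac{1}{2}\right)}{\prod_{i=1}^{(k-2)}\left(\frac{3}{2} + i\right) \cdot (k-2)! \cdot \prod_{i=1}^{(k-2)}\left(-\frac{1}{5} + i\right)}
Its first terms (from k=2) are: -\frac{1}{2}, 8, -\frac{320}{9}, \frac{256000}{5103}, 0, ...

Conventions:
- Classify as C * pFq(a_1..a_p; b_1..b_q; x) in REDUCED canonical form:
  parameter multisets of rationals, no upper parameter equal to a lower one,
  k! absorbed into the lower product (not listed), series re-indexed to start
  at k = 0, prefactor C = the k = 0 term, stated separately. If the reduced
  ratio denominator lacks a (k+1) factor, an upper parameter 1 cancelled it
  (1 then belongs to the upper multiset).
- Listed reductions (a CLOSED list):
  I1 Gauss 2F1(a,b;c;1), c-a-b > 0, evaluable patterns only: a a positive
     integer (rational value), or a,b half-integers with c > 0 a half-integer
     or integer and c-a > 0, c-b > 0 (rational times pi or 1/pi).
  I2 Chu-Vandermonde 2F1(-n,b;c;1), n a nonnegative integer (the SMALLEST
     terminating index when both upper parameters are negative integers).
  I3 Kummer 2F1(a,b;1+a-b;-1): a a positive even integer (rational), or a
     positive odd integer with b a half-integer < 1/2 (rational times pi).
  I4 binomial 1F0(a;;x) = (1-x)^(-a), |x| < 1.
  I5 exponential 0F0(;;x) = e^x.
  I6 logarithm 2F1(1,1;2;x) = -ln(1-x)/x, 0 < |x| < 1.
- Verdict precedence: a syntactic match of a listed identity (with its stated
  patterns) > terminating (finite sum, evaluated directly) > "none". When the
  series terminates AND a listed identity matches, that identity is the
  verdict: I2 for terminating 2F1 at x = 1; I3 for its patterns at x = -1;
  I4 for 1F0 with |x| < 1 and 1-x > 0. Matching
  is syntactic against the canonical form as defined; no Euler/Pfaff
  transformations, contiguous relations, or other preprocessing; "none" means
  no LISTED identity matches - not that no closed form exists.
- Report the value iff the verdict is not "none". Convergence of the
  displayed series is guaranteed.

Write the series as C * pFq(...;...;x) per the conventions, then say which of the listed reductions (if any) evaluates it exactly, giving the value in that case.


With C = -\frac{1}{2}: the canonical form is 3F2(-3, \frac{4}{3}, 2; \frac{4}{5}, \frac{5}{2}; 4). Verdict: terminating. (-3)_k vanishes past k = 3, leaving a 4-term sum, computed directly. Hence: \frac{225665}{10206}.

Key step: from the first term -\frac{1}{2}: the factorial ratio (C = -1/2) (k+a-1)!/(a-1)! is a rising factorial (a)_k.
Ratio: r(k) = 4 * (k-3) (k+\frac{4}{3}) (k+2) / [(k+\frac{4}{5}) (k+\frac{5}{2}) (k+1)] ; factor over Q: parameters, x = 4, and C = -\frac{1}{2}.


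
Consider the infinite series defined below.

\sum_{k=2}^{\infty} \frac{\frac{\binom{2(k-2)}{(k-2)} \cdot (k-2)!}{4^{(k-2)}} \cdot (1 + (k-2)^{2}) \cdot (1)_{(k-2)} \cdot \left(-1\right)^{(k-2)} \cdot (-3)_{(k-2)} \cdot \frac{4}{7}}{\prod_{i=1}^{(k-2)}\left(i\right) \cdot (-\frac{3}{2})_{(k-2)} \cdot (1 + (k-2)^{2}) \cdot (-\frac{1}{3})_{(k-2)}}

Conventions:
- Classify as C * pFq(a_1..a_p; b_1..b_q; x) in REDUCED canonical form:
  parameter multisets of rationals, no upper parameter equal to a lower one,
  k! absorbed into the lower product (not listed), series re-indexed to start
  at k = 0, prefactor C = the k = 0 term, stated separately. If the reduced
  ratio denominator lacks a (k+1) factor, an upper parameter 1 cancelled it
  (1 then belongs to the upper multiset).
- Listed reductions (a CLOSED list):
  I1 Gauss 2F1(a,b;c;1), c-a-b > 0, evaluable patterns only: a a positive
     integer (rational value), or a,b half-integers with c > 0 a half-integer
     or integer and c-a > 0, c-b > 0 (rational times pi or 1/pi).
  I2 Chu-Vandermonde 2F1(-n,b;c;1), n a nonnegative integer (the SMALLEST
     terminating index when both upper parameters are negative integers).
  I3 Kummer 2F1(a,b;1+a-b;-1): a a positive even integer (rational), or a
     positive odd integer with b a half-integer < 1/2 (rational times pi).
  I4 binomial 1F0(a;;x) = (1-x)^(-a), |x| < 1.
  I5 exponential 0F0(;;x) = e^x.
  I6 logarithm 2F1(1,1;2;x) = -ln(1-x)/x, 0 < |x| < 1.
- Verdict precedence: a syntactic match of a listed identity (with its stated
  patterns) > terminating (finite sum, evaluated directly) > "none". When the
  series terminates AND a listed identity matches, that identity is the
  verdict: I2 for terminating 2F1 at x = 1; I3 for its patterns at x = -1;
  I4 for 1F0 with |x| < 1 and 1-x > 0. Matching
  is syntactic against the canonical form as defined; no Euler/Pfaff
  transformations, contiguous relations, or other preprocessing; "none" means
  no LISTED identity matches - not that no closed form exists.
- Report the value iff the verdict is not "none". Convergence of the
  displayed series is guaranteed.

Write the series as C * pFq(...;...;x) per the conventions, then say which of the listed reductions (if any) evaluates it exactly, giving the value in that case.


Prefactor \frac{4}{7}, argument -1: 3F2 with upper {-3, \frac{1}{2}, 1} over lower {-\frac{3}{2}, -\frac{1}{3}}. Verdict: terminating at k = 3: the factor (-3)_k kills every later term; summing the 4 survivors is exact. Exact value: -\frac{416}{7}.

Structural cue: with t_0 = \frac{4}{7}, the factor k^2 + 1 cancels (top and bottom), leaving C = 4/7, x = -1.
Term ratio: r(k) = -1 * (k-3) (k+\frac{1}{2}) (k+1) / [(k-\frac{3}{2}) (k-\frac{1}{3}) (k+1)] ; factor over Q: parameters, x = -1, and C = \frac{4}{7}.


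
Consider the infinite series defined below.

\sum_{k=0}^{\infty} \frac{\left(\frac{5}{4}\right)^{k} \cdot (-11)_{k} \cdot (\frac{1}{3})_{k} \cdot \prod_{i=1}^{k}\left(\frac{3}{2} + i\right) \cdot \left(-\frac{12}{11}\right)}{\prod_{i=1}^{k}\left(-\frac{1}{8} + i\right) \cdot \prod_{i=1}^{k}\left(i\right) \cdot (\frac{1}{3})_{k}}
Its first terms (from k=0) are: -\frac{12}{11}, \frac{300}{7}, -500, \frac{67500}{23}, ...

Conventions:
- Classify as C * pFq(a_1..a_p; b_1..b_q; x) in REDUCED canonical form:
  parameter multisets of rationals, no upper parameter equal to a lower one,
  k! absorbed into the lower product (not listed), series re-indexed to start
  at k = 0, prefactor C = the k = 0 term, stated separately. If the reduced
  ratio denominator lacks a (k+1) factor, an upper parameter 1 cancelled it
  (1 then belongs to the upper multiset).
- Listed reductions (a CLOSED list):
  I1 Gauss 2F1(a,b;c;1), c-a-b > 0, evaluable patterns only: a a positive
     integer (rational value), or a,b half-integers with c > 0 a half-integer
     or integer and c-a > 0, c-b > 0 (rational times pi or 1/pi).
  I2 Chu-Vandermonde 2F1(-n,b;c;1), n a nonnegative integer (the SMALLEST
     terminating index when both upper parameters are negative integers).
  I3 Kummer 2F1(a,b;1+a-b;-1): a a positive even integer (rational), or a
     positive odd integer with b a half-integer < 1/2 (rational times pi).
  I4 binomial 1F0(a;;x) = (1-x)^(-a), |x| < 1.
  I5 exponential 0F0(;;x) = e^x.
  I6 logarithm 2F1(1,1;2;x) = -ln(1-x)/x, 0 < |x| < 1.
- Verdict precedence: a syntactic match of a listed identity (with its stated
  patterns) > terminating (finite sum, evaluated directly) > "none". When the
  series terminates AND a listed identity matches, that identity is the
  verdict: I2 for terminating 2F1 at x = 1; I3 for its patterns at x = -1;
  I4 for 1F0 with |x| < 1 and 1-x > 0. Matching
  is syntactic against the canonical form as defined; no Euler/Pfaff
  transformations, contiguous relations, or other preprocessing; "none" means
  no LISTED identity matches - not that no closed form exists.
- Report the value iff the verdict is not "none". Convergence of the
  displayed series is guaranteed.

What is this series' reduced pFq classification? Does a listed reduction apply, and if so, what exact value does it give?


With C = -\frac{12}{11}: the canonical form is 2F1(-11, \frac{5}{2}; \frac{7}{8}; \frac{5}{4}). Verdict: terminating (-11 upstairs). 12 nonzero terms in all; added directly. Exact value: -\frac{24212224}{38156529397}.

Key step: t_0 being -\frac{12}{11}, the parameter 1/3 appears in both the upper and lower lists and cancels.
Adjacent-term ratio: r(k) = \frac{5}{4} * (k-11) (k+\frac{5}{2}) / [(k+\frac{7}{8}) (k+1)] - rational in k, leading ratio \frac{5}{4}; with t_0 = -\frac{12}{11}, classification follows.


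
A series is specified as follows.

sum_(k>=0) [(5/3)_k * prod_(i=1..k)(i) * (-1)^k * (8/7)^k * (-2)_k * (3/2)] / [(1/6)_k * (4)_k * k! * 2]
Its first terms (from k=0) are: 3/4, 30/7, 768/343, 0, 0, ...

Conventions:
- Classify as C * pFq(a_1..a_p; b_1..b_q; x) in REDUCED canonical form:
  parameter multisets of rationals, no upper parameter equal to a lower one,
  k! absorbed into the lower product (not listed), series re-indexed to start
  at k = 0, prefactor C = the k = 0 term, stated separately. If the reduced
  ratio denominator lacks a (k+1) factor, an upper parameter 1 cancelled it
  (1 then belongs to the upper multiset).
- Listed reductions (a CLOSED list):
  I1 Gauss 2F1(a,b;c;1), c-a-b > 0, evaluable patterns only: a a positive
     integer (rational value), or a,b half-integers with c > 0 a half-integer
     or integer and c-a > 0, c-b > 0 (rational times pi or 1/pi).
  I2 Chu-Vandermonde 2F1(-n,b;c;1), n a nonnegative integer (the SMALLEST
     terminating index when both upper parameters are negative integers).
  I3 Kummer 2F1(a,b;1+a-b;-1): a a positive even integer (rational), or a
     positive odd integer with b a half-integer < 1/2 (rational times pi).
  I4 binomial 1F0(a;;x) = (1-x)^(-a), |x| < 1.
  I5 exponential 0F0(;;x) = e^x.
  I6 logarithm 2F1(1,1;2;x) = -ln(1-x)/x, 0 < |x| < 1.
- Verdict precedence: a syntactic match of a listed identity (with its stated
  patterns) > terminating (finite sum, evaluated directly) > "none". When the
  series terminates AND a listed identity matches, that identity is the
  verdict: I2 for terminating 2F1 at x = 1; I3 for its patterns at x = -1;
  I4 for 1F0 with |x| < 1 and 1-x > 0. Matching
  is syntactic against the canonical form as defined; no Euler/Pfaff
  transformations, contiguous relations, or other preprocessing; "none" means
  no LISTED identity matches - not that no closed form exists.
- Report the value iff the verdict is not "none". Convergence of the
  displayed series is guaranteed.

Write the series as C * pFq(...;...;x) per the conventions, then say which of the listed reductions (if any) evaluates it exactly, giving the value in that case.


The tell: with t_0 = 3/4, the running product (prefactor 3/4) telescopes to a rising factorial.
Ratio: r(k) = (-8/7) * (k-2) (k+1) (k+5/3) / [(k+1/6) (k+4) (k+1)] ; factor over Q: parameters, x = (-8/7), and C = 3/4.

Canonical form: C = 3/4 times 3F2 with upper {-2, 1, 5/3}, lower {1/6, 4}, x = -8/7. Verdict: terminating - the sum ends at index 2 because -2 is a negative integer; exact evaluation follows. Its exact value is 9981/1372.


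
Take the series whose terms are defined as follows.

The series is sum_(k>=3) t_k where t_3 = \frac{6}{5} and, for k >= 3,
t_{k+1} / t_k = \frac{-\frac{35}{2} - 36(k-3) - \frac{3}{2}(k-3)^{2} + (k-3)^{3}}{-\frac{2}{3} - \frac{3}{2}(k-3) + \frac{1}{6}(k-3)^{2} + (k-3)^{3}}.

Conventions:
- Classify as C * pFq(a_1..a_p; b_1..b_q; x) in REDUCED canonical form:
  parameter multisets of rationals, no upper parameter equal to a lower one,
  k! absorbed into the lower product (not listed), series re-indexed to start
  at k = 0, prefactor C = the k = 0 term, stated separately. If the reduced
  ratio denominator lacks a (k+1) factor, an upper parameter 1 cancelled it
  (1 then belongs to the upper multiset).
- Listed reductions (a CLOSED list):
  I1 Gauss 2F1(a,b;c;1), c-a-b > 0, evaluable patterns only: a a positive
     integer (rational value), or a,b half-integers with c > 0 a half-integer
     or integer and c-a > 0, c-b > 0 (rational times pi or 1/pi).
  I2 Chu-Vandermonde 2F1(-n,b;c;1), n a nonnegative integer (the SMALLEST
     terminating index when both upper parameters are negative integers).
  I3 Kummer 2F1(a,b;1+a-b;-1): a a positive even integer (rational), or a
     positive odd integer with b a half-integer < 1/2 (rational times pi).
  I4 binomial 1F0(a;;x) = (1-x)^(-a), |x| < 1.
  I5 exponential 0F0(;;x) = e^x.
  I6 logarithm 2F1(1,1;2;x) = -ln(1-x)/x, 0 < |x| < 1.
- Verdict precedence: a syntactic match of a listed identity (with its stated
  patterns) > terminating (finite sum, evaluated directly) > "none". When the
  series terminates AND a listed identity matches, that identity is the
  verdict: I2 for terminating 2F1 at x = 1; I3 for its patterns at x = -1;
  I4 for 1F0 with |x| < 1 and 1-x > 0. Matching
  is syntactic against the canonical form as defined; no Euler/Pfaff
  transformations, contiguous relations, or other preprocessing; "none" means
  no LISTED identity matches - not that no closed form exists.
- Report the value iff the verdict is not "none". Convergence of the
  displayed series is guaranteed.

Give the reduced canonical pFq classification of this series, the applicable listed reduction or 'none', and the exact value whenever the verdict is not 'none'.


Classification (C = \frac{6}{5}): 2F1 with upper {-7, 5}, lower {-\frac{4}{3}}, argument x = 1. Verdict: Vandermonde's identity (I2) applies (terminating 2F1 at x = 1 with n = 7, b = 5, c = -\frac{4}{3}). Exact value: -\frac{1482}{55}.

Key step: from the first term \frac{6}{5}: the expanded ratio factors over Q; prefactor 6/5, roots give parameters.
Ratio: r(k) = 1 * (k-7) (k+5) / [(k-\frac{4}{3}) (k+1)] - rational in k. x = 1; t_0 = \frac{6}{5}; negate the roots.


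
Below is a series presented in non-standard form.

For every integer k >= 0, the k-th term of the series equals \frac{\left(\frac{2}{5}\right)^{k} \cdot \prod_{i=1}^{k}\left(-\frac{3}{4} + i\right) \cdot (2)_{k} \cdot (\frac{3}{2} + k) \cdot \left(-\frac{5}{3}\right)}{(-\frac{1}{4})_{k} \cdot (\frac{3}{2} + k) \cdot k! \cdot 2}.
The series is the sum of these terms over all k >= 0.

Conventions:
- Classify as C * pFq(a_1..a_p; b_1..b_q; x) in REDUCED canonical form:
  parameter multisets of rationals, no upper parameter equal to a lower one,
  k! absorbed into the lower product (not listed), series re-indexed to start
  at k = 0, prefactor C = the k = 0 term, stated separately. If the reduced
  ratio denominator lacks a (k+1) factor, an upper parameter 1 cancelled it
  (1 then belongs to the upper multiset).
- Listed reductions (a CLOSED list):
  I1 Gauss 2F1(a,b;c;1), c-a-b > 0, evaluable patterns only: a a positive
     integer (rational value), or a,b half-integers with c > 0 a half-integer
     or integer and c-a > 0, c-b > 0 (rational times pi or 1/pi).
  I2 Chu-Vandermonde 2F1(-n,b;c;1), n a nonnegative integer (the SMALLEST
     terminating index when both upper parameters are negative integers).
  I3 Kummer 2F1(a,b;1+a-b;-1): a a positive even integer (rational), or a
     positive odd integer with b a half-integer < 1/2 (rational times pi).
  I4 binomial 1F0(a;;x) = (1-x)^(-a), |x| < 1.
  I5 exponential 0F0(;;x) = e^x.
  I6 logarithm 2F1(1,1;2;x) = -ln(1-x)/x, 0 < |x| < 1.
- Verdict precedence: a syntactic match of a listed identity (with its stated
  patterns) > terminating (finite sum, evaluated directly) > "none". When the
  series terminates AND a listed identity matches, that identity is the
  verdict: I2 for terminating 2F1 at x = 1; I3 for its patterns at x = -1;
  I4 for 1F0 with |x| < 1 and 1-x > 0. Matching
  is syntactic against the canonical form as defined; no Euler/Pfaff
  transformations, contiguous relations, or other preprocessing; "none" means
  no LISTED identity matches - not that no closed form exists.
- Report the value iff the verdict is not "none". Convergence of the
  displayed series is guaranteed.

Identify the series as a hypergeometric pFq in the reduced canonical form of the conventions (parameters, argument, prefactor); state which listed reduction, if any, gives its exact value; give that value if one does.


Classification (C = -\frac{5}{6}): 2F1 with upper {\frac{1}{4}, 2}, lower {-\frac{1}{4}}, argument x = \frac{2}{5}. Verdict: none. Every listed pattern misses the 2F1 form at \frac{2}{5}, upper {\frac{1}{4}, 2}.

Key step: from the first term -\frac{5}{6}: the factor k + 3/2 cancels (top and bottom), leaving C = -5/6, x = 2/5.
Step ratio: r(k) = \frac{2}{5} * (k+\frac{1}{4}) (k+2) / [(k-\frac{1}{4}) (k+1)] - rational in k. x = \frac{2}{5}; t_0 = -\frac{5}{6}; negate the roots.
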